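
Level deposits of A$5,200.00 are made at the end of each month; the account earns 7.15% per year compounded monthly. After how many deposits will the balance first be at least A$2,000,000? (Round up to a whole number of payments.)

Periodic rate r = 0.0715/12 per month; n is counted in months.
Ordinary annuity FV: 2,000,000 = 5,200 × [((1+r)^n − 1)/r].
(1+r)^n = 1 + 2,000,000 × r / 5,200, so n = ln(1 + 2,000,000·r/5,200) / ln(1+r) = 200.55.
Round up to a whole number of payments: n = 201.

201 payments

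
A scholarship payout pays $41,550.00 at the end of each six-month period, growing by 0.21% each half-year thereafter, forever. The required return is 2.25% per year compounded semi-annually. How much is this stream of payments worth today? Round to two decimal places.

$4,540,983.61

Periodic rate r = 0.0225/2 per half-year.
Growing perpetuity (Gordon): PV = PMT₁ / (r − g) = 41,550 / (r − 0.0021) = $4,540,983.61.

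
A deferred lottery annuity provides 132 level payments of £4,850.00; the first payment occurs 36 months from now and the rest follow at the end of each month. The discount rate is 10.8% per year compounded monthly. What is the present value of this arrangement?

£273,138.77

Ordinary annuity of 132 payments, first payment at period 36.
Periodic rate r = 0.108/12 per month; n is counted in months.
The ordinary-annuity PV formula values the stream one period before the first payment (period 35); discount that back 35 periods:
PV₀ = 4,850 × [1 − (1+r)^−132] / r × (1+r)^−35 = £273,138.77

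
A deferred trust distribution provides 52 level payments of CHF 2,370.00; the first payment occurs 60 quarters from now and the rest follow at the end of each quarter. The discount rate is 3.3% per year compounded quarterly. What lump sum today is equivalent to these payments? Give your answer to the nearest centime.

CHF 61,512.70

Ordinary annuity of 52 payments, first payment at period 60.
Periodic rate r = 0.033/4 per quarter; n is counted in quarters.
The ordinary-annuity PV formula values the stream one period before the first payment (period 59); discount that back 59 periods:
PV₀ = 2,370 × [1 − (1+r)^−52] / r × (1+r)^−59 = CHF 61,512.70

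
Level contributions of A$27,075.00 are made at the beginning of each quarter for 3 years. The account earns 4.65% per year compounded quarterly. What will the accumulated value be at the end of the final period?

This is an annuity due: 12 deposits of A$27,075.00 at the beginning of each quarter.
Periodic rate r = 0.0465/4 per quarter; n is counted in quarters.
FV = PMT × [((1+r)^n − 1)/r] × (1+r) = 27,075 × [(1+r)^12 − 1] / r × (1+r) = A$350,527.77

A$350,527.77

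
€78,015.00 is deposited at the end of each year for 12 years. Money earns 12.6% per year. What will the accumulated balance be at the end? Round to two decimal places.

€1,952,817.28

This is an ordinary annuity: 12 deposits of €78,015.00 at the end of each year.
Periodic rate r = 0.126 per year.
FV = PMT × [((1+r)^n − 1)/r] = 78,015 × [(1+r)^12 − 1] / r = €1,952,817.28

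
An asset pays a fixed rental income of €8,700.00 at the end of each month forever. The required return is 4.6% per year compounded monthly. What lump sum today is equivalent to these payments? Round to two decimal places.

€2,269,565.22

Periodic rate r = 0.046/12 per month.
Level perpetuity: PV = PMT / r = 8,700 / (0.046/12) = €2,269,565.22.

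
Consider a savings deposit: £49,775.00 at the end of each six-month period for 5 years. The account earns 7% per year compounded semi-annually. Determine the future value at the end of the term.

This is an ordinary annuity: 10 deposits of £49,775.00 at the end of each six-month period.
Periodic rate r = 0.07/2 per half-year; n is counted in half-years.
FV = PMT × [((1+r)^n − 1)/r] = 49,775 × [(1+r)^10 − 1] / r = £583,930.09

£583,930.09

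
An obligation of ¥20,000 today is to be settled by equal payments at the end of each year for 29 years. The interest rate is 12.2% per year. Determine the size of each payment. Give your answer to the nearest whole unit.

¥2,530

Level ordinary annuity; solve PV = PMT × [(1 − (1+r)^−n)/r] for PMT.
Periodic rate r = 0.122 per year.
With n = 29: PMT = 20,000 / ([(1 − (1+r)^−n)/r]) = ¥2,530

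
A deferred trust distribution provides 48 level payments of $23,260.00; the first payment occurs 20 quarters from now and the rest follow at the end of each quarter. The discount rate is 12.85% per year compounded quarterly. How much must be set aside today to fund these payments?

Ordinary annuity of 48 payments, first payment at period 20.
Periodic rate r = 0.1285/4 per quarter; n is counted in quarters.
The ordinary-annuity PV formula values the stream one period before the first payment (period 19); discount that back 19 periods:
PV₀ = 23,260 × [1 − (1+r)^−48] / r × (1+r)^−19 = $310,020.31

$310,020.31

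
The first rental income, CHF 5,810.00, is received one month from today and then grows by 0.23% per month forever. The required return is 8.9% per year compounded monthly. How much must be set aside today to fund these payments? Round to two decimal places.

Periodic rate r = 0.089/12 per month.
Growing perpetuity (Gordon): PV = PMT₁ / (r − g) = 5,810 / (r − 0.0023) = CHF 1,135,504.89.

CHF 1,135,504.89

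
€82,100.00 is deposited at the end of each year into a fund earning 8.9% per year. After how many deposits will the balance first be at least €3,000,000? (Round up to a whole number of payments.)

Periodic rate r = 0.089 per year.
Ordinary annuity FV: 3,000,000 = 82,100 × [((1+r)^n − 1)/r].
(1+r)^n = 1 + 3,000,000 × r / 82,100, so n = ln(1 + 3,000,000·r/82,100) / ln(1+r) = 16.98.
Round up to a whole number of payments: n = 17.

17 payments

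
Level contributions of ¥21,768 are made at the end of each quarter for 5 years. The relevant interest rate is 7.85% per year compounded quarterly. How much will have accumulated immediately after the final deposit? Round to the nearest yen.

¥526,935

This is an ordinary annuity: 20 deposits of ¥21,768 at the end of each quarter.
Periodic rate r = 0.0785/4 per quarter; n is counted in quarters.
FV = PMT × [((1+r)^n − 1)/r] = 21,768 × [(1+r)^20 − 1] / r = ¥526,935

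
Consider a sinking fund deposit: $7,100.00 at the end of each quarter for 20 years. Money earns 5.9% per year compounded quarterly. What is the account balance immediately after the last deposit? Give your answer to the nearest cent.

This is an ordinary annuity: 80 deposits of $7,100.00 at the end of each quarter.
Periodic rate r = 0.059/4 per quarter; n is counted in quarters.
FV = PMT × [((1+r)^n − 1)/r] = 7,100 × [(1+r)^80 − 1] / r = $1,071,714.41

$1,071,714.41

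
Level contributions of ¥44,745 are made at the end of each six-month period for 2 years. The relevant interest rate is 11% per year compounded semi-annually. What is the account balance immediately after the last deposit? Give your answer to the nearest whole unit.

¥194,295

This is an ordinary annuity: 4 deposits of ¥44,745 at the end of each six-month period.
Periodic rate r = 0.11/2 per half-year; n is counted in half-years.
FV = PMT × [((1+r)^n − 1)/r] = 44,745 × [(1+r)^4 − 1] / r = ¥194,295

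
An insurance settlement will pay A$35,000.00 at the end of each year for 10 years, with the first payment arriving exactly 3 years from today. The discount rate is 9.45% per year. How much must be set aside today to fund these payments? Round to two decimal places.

A$183,847.55

Ordinary annuity of 10 payments, first payment at period 3.
Periodic rate r = 0.0945 per year.
The ordinary-annuity PV formula values the stream one period before the first payment (period 2); discount that back 2 periods:
PV₀ = 35,000 × [1 − (1+r)^−10] / r × (1+r)^−2 = A$183,847.55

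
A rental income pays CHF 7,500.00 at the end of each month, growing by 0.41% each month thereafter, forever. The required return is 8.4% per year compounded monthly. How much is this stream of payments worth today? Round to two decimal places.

CHF 2,586,206.90

Periodic rate r = 0.084/12 per month.
Growing perpetuity (Gordon): PV = PMT₁ / (r − g) = 7,500 / (r − 0.0041) = CHF 2,586,206.90.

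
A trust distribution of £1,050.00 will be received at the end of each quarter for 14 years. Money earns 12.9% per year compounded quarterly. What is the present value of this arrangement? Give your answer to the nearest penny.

£27,053.79

This is an ordinary annuity: 56 payments of £1,050.00 at the end of each quarter.
Periodic rate r = 0.129/4 per quarter; n is counted in quarters.
PV = PMT × [(1 − (1+r)^−n)/r] = 1,050 × [1 − (1+r)^−56] / r = £27,053.79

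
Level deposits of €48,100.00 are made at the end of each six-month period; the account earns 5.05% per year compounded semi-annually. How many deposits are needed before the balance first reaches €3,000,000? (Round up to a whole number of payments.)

Periodic rate r = 0.0505/2 per half-year; n is counted in half-years.
Ordinary annuity FV: 3,000,000 = 48,100 × [((1+r)^n − 1)/r].
(1+r)^n = 1 + 3,000,000 × r / 48,100, so n = ln(1 + 3,000,000·r/48,100) / ln(1+r) = 37.93.
Round up to a whole number of payments: n = 38.

38 payments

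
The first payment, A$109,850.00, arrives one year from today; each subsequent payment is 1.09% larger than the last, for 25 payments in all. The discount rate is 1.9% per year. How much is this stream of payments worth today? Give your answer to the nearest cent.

Periodic rate r = 0.019 per year.
Growing ordinary annuity: PV = PMT₁ × [1 − ((1+g)/(1+r))^n] / (r − g) = 109,850 × [1 − ((1+0.0109)/(1+r))^25] / (r − 0.0109) = A$2,452,974.23.

A$2,452,974.23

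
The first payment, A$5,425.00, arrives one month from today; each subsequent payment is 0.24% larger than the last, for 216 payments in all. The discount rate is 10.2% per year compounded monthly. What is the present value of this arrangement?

A$649,492.19

Periodic rate r = 0.102/12 per month; n is counted in months.
Growing ordinary annuity: PV = PMT₁ × [1 − ((1+g)/(1+r))^n] / (r − g) = 5,425 × [1 − ((1+0.0024)/(1+r))^216] / (r − 0.0024) = A$649,492.19.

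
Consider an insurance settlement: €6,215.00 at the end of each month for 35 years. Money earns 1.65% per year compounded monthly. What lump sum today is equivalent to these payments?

€1,981,918.04

This is an ordinary annuity: 420 payments of €6,215.00 at the end of each month.
Periodic rate r = 0.0165/12 per month; n is counted in months.
PV = PMT × [(1 − (1+r)^−n)/r] = 6,215 × [1 − (1+r)^−420] / r = €1,981,918.04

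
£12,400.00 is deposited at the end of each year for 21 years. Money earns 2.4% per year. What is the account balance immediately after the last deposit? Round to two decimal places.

£333,510.69

This is an ordinary annuity: 21 deposits of £12,400.00 at the end of each year.
Periodic rate r = 0.024 per year.
FV = PMT × [((1+r)^n − 1)/r] = 12,400 × [(1+r)^21 − 1] / r = £333,510.69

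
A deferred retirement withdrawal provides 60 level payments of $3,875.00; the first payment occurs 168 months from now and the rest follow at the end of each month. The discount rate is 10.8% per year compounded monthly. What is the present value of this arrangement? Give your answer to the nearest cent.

$40,098.97

Ordinary annuity of 60 payments, first payment at period 168.
Periodic rate r = 0.108/12 per month; n is counted in months.
The ordinary-annuity PV formula values the stream one period before the first payment (period 167); discount that back 167 periods:
PV₀ = 3,875 × [1 − (1+r)^−60] / r × (1+r)^−167 = $40,098.97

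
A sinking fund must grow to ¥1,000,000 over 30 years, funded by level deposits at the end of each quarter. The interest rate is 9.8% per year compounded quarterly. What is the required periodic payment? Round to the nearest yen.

Level ordinary annuity; solve FV = PMT × [((1+r)^n − 1)/r] for PMT.
Periodic rate r = 0.098/4 per quarter; n is counted in quarters.
With n = 120: PMT = 1,000,000 / ([((1+r)^n − 1)/r]) = ¥1,420

¥1,420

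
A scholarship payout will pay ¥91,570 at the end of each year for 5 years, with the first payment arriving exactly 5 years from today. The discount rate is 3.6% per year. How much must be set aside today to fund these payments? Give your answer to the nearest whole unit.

¥357,889

Ordinary annuity of 5 payments, first payment at period 5.
Periodic rate r = 0.036 per year.
The ordinary-annuity PV formula values the stream one period before the first payment (period 4); discount that back 4 periods:
PV₀ = 91,570 × [1 − (1+r)^−5] / r × (1+r)^−4 = ¥357,889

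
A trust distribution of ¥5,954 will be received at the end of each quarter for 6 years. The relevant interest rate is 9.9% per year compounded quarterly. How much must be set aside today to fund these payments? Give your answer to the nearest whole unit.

This is an ordinary annuity: 24 payments of ¥5,954 at the end of each quarter.
Periodic rate r = 0.099/4 per quarter; n is counted in quarters.
PV = PMT × [(1 − (1+r)^−n)/r] = 5,954 × [1 − (1+r)^−24] / r = ¥106,782

¥106,782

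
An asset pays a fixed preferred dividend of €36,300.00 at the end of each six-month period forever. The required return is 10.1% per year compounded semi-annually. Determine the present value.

Periodic rate r = 0.101/2 per half-year.
Level perpetuity: PV = PMT / r = 36,300 / (0.101/2) = €718,811.88.

€718,811.88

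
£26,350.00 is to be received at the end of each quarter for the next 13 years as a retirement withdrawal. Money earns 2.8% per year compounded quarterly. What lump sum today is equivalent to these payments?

This is an ordinary annuity: 52 payments of £26,350.00 at the end of each quarter.
Periodic rate r = 0.028/4 per quarter; n is counted in quarters.
PV = PMT × [(1 − (1+r)^−n)/r] = 26,350 × [1 − (1+r)^−52] / r = £1,145,197.59

£1,145,197.59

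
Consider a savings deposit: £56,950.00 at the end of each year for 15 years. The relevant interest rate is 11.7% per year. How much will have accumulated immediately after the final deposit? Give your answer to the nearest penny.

£2,072,455.15

This is an ordinary annuity: 15 deposits of £56,950.00 at the end of each year.
Periodic rate r = 0.117 per year.
FV = PMT × [((1+r)^n − 1)/r] = 56,950 × [(1+r)^15 − 1] / r = £2,072,455.15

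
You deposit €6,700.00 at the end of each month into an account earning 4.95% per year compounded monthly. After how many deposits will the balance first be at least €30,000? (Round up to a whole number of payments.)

Periodic rate r = 0.0495/12 per month; n is counted in months.
Ordinary annuity FV: 30,000 = 6,700 × [((1+r)^n − 1)/r].
(1+r)^n = 1 + 30,000 × r / 6,700, so n = ln(1 + 30,000·r/6,700) / ln(1+r) = 4.45.
Round up to a whole number of payments: n = 5.

5 payments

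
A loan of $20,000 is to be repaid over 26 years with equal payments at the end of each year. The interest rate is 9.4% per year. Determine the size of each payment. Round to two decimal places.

$2,081.32

Level ordinary annuity; solve PV = PMT × [(1 − (1+r)^−n)/r] for PMT.
Periodic rate r = 0.094 per year.
With n = 26: PMT = 20,000 / ([(1 − (1+r)^−n)/r]) = $2,081.32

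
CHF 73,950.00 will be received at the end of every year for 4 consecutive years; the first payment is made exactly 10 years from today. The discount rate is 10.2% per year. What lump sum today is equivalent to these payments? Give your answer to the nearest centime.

Ordinary annuity of 4 payments, first payment at period 10.
Periodic rate r = 0.102 per year.
The ordinary-annuity PV formula values the stream one period before the first payment (period 9); discount that back 9 periods:
PV₀ = 73,950 × [1 − (1+r)^−4] / r × (1+r)^−9 = CHF 97,379.38

CHF 97,379.38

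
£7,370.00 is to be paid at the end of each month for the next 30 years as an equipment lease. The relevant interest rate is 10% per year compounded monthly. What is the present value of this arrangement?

£839,817.54

This is an ordinary annuity: 360 payments of £7,370.00 at the end of each month.
Periodic rate r = 0.1/12 per month; n is counted in months.
PV = PMT × [(1 − (1+r)^−n)/r] = 7,370 × [1 − (1+r)^−360] / r = £839,817.54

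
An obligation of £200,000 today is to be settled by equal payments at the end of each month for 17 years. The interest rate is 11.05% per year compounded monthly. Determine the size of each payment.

Level ordinary annuity; solve PV = PMT × [(1 − (1+r)^−n)/r] for PMT.
Periodic rate r = 0.1105/12 per month; n is counted in months.
With n = 204: PMT = 200,000 / ([(1 − (1+r)^−n)/r]) = £2,177.27

£2,177.27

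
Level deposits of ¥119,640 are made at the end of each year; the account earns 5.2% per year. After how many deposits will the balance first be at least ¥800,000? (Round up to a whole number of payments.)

6 payments

Periodic rate r = 0.052 per year.
Ordinary annuity FV: 800,000 = 119,640 × [((1+r)^n − 1)/r].
(1+r)^n = 1 + 800,000 × r / 119,640, so n = ln(1 + 800,000·r/119,640) / ln(1+r) = 5.89.
Round up to a whole number of payments: n = 6.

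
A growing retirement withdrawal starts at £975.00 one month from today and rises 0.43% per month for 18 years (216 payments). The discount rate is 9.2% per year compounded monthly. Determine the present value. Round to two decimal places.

£149,043.34

Periodic rate r = 0.092/12 per month; n is counted in months.
Growing ordinary annuity: PV = PMT₁ × [1 − ((1+g)/(1+r))^n] / (r − g) = 975 × [1 − ((1+0.0043)/(1+r))^216] / (r − 0.0043) = £149,043.34.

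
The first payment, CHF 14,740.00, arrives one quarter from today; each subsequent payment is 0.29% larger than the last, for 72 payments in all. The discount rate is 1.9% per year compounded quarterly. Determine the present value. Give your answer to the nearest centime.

CHF 990,094.97

Periodic rate r = 0.019/4 per quarter; n is counted in quarters.
Growing ordinary annuity: PV = PMT₁ × [1 − ((1+g)/(1+r))^n] / (r − g) = 14,740 × [1 − ((1+0.0029)/(1+r))^72] / (r − 0.0029) = CHF 990,094.97.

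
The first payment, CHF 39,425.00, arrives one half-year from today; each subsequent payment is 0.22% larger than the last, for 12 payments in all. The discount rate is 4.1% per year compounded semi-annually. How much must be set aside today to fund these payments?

CHF 420,498.58

Periodic rate r = 0.041/2 per half-year; n is counted in half-years.
Growing ordinary annuity: PV = PMT₁ × [1 − ((1+g)/(1+r))^n] / (r − g) = 39,425 × [1 − ((1+0.0022)/(1+r))^12] / (r − 0.0022) = CHF 420,498.58.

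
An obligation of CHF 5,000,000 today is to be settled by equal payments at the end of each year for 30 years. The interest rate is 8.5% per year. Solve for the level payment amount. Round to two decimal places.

CHF 465,252.88

Level ordinary annuity; solve PV = PMT × [(1 − (1+r)^−n)/r] for PMT.
Periodic rate r = 0.085 per year.
With n = 30: PMT = 5,000,000 / ([(1 − (1+r)^−n)/r]) = CHF 465,252.88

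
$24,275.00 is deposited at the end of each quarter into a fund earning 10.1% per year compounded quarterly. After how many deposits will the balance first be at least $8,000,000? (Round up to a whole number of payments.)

90 payments

Periodic rate r = 0.101/4 per quarter; n is counted in quarters.
Ordinary annuity FV: 8,000,000 = 24,275 × [((1+r)^n − 1)/r].
(1+r)^n = 1 + 8,000,000 × r / 24,275, so n = ln(1 + 8,000,000·r/24,275) / ln(1+r) = 89.52.
Round up to a whole number of payments: n = 90.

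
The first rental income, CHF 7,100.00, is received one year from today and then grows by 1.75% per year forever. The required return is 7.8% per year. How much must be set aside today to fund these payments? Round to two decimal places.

Periodic rate r = 0.078 per year.
Growing perpetuity (Gordon): PV = PMT₁ / (r − g) = 7,100 / (r − 0.0175) = CHF 117,355.37.

CHF 117,355.37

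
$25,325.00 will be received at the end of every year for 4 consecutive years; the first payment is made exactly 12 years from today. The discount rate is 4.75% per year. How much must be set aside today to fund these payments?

$54,214.37

Ordinary annuity of 4 payments, first payment at period 12.
Periodic rate r = 0.0475 per year.
The ordinary-annuity PV formula values the stream one period before the first payment (period 11); discount that back 11 periods:
PV₀ = 25,325 × [1 − (1+r)^−4] / r × (1+r)^−11 = $54,214.37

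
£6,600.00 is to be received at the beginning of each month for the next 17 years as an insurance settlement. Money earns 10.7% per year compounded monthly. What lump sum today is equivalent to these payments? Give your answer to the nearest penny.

£624,686.75

This is an annuity due: 204 payments of £6,600.00 at the beginning of each month.
Periodic rate r = 0.107/12 per month; n is counted in months.
PV = PMT × [(1 − (1+r)^−n)/r] × (1+r) = 6,600 × [1 − (1+r)^−204] / r × (1+r) = £624,686.75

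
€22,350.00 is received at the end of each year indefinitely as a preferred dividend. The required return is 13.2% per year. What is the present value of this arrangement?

€169,318.18

Periodic rate r = 0.132 per year.
Level perpetuity: PV = PMT / r = 22,350 / (0.132) = €169,318.18.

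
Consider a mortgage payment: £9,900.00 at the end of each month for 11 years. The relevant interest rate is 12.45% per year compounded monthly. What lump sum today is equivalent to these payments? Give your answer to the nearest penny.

This is an ordinary annuity: 132 payments of £9,900.00 at the end of each month.
Periodic rate r = 0.1245/12 per month; n is counted in months.
PV = PMT × [(1 − (1+r)^−n)/r] = 9,900 × [1 − (1+r)^−132] / r = £709,904.77

£709,904.77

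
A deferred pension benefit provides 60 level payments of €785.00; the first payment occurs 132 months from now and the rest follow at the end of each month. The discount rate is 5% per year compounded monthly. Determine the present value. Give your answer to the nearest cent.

€24,127.34

Ordinary annuity of 60 payments, first payment at period 132.
Periodic rate r = 0.05/12 per month; n is counted in months.
The ordinary-annuity PV formula values the stream one period before the first payment (period 131); discount that back 131 periods:
PV₀ = 785 × [1 − (1+r)^−60] / r × (1+r)^−131 = €24,127.34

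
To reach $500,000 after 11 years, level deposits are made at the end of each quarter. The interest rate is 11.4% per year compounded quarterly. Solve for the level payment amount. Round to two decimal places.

$5,832.01

Level ordinary annuity; solve FV = PMT × [((1+r)^n − 1)/r] for PMT.
Periodic rate r = 0.114/4 per quarter; n is counted in quarters.
With n = 44: PMT = 500,000 / ([((1+r)^n − 1)/r]) = $5,832.01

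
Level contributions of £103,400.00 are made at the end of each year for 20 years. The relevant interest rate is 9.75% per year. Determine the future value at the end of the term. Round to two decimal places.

£5,756,694.49

This is an ordinary annuity: 20 deposits of £103,400.00 at the end of each year.
Periodic rate r = 0.0975 per year.
FV = PMT × [((1+r)^n − 1)/r] = 103,400 × [(1+r)^20 − 1] / r = £5,756,694.49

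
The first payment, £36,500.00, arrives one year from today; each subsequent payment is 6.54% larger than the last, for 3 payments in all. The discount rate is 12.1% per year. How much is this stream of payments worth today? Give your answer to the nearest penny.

Periodic rate r = 0.121 per year.
Growing ordinary annuity: PV = PMT₁ × [1 − ((1+g)/(1+r))^n] / (r − g) = 36,500 × [1 − ((1+0.0654)/(1+r))^3] / (r − 0.0654) = £92,915.92.

£92,915.92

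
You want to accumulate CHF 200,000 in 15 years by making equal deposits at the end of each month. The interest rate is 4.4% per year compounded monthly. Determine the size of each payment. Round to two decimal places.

Level ordinary annuity; solve FV = PMT × [((1+r)^n − 1)/r] for PMT.
Periodic rate r = 0.044/12 per month; n is counted in months.
With n = 180: PMT = 200,000 / ([((1+r)^n − 1)/r]) = CHF 786.45

CHF 786.45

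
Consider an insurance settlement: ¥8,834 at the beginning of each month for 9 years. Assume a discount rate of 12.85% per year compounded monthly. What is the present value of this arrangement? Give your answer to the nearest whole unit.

¥569,880

This is an annuity due: 108 payments of ¥8,834 at the beginning of each month.
Periodic rate r = 0.1285/12 per month; n is counted in months.
PV = PMT × [(1 − (1+r)^−n)/r] × (1+r) = 8,834 × [1 − (1+r)^−108] / r × (1+r) = ¥569,880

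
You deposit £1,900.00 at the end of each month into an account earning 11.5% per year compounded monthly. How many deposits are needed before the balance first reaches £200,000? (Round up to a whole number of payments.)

74 payments

Periodic rate r = 0.115/12 per month; n is counted in months.
Ordinary annuity FV: 200,000 = 1,900 × [((1+r)^n − 1)/r].
(1+r)^n = 1 + 200,000 × r / 1,900, so n = ln(1 + 200,000·r/1,900) / ln(1+r) = 73.13.
Round up to a whole number of payments: n = 74.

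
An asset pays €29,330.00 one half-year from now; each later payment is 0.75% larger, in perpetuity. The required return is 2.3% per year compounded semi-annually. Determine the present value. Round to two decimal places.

€7,332,500.00

Periodic rate r = 0.023/2 per half-year.
Growing perpetuity (Gordon): PV = PMT₁ / (r − g) = 29,330 / (r − 0.0075) = €7,332,500.00.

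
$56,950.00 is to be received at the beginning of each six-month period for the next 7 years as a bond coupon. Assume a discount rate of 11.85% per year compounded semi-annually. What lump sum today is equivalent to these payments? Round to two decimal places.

This is an annuity due: 14 payments of $56,950.00 at the beginning of each six-month period.
Periodic rate r = 0.1185/2 per half-year; n is counted in half-years.
PV = PMT × [(1 − (1+r)^−n)/r] × (1+r) = 56,950 × [1 − (1+r)^−14] / r × (1+r) = $563,326.44

$563,326.44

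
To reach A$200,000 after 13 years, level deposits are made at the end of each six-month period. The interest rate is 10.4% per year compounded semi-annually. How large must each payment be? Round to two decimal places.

A$3,801.14

Level ordinary annuity; solve FV = PMT × [((1+r)^n − 1)/r] for PMT.
Periodic rate r = 0.104/2 per half-year; n is counted in half-years.
With n = 26: PMT = 200,000 / ([((1+r)^n − 1)/r]) = A$3,801.14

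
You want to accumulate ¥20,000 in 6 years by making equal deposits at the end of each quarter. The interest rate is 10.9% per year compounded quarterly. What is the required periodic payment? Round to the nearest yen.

Level ordinary annuity; solve FV = PMT × [((1+r)^n − 1)/r] for PMT.
Periodic rate r = 0.109/4 per quarter; n is counted in quarters.
With n = 24: PMT = 20,000 / ([((1+r)^n − 1)/r]) = ¥601

¥601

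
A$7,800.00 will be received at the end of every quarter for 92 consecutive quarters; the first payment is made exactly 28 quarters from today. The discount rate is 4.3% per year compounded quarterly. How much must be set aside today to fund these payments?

Ordinary annuity of 92 payments, first payment at period 28.
Periodic rate r = 0.043/4 per quarter; n is counted in quarters.
The ordinary-annuity PV formula values the stream one period before the first payment (period 27); discount that back 27 periods:
PV₀ = 7,800 × [1 − (1+r)^−92] / r × (1+r)^−27 = A$340,358.75

A$340,358.75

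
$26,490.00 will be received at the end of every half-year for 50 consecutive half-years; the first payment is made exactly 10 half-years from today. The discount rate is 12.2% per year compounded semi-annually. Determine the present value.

$241,667.93

Ordinary annuity of 50 payments, first payment at period 10.
Periodic rate r = 0.122/2 per half-year; n is counted in half-years.
The ordinary-annuity PV formula values the stream one period before the first payment (period 9); discount that back 9 periods:
PV₀ = 26,490 × [1 − (1+r)^−50] / r × (1+r)^−9 = $241,667.93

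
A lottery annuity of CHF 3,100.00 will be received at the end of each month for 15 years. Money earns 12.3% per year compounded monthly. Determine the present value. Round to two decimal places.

This is an ordinary annuity: 180 payments of CHF 3,100.00 at the end of each month.
Periodic rate r = 0.123/12 per month; n is counted in months.
PV = PMT × [(1 − (1+r)^−n)/r] = 3,100 × [1 − (1+r)^−180] / r = CHF 254,195.04

CHF 254,195.04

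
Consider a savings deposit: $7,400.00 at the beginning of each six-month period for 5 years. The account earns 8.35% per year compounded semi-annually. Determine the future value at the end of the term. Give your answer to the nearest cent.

$93,309.07

This is an annuity due: 10 deposits of $7,400.00 at the beginning of each six-month period.
Periodic rate r = 0.0835/2 per half-year; n is counted in half-years.
FV = PMT × [((1+r)^n − 1)/r] × (1+r) = 7,400 × [(1+r)^10 − 1] / r × (1+r) = $93,309.07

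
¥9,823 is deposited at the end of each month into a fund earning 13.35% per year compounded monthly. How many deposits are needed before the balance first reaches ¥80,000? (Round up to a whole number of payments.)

Periodic rate r = 0.1335/12 per month; n is counted in months.
Ordinary annuity FV: 80,000 = 9,823 × [((1+r)^n − 1)/r].
(1+r)^n = 1 + 80,000 × r / 9,823, so n = ln(1 + 80,000·r/9,823) / ln(1+r) = 7.84.
Round up to a whole number of payments: n = 8.

8 payments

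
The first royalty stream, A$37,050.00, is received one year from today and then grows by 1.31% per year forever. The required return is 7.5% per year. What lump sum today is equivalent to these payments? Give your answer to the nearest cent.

A$598,546.04

Periodic rate r = 0.075 per year.
Growing perpetuity (Gordon): PV = PMT₁ / (r − g) = 37,050 / (r − 0.0131) = A$598,546.04.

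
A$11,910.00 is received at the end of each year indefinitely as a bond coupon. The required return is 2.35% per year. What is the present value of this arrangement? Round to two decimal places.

A$506,808.51

Periodic rate r = 0.0235 per year.
Level perpetuity: PV = PMT / r = 11,910 / (0.0235) = A$506,808.51.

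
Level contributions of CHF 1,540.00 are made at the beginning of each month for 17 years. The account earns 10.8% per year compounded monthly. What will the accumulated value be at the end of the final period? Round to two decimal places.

This is an annuity due: 204 deposits of CHF 1,540.00 at the beginning of each month.
Periodic rate r = 0.108/12 per month; n is counted in months.
FV = PMT × [((1+r)^n − 1)/r] × (1+r) = 1,540 × [(1+r)^204 − 1] / r × (1+r) = CHF 901,257.41

CHF 901,257.41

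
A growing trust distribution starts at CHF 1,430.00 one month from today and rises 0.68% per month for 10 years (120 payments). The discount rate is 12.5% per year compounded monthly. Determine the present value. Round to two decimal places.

Periodic rate r = 0.125/12 per month; n is counted in months.
Growing ordinary annuity: PV = PMT₁ × [1 − ((1+g)/(1+r))^n] / (r − g) = 1,430 × [1 − ((1+0.0068)/(1+r))^120] / (r − 0.0068) = CHF 138,262.01.

CHF 138,262.01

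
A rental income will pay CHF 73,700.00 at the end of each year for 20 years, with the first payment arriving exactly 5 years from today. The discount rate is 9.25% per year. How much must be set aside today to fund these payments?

CHF 463,967.83

Ordinary annuity of 20 payments, first payment at period 5.
Periodic rate r = 0.0925 per year.
The ordinary-annuity PV formula values the stream one period before the first payment (period 4); discount that back 4 periods:
PV₀ = 73,700 × [1 − (1+r)^−20] / r × (1+r)^−4 = CHF 463,967.83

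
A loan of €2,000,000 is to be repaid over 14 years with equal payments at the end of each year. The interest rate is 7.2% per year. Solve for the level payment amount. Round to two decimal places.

Level ordinary annuity; solve PV = PMT × [(1 − (1+r)^−n)/r] for PMT.
Periodic rate r = 0.072 per year.
With n = 14: PMT = 2,000,000 / ([(1 − (1+r)^−n)/r]) = €231,440.41

€231,440.41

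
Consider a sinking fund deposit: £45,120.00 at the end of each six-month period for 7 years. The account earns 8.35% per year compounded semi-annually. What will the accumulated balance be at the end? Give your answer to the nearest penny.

£835,308.94

This is an ordinary annuity: 14 deposits of £45,120.00 at the end of each six-month period.
Periodic rate r = 0.0835/2 per half-year; n is counted in half-years.
FV = PMT × [((1+r)^n − 1)/r] = 45,120 × [(1+r)^14 − 1] / r = £835,308.94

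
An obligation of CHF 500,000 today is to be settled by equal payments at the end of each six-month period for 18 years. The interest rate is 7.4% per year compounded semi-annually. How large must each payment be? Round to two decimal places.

Level ordinary annuity; solve PV = PMT × [(1 − (1+r)^−n)/r] for PMT.
Periodic rate r = 0.074/2 per half-year; n is counted in half-years.
With n = 36: PMT = 500,000 / ([(1 − (1+r)^−n)/r]) = CHF 25,355.45

CHF 25,355.45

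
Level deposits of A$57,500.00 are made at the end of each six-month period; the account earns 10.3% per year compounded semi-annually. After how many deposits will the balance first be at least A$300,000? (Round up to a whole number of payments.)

5 payments

Periodic rate r = 0.103/2 per half-year; n is counted in half-years.
Ordinary annuity FV: 300,000 = 57,500 × [((1+r)^n − 1)/r].
(1+r)^n = 1 + 300,000 × r / 57,500, so n = ln(1 + 300,000·r/57,500) / ln(1+r) = 4.74.
Round up to a whole number of payments: n = 5.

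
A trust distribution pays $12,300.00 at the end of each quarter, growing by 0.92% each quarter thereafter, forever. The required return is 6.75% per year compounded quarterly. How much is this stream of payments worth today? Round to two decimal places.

$1,602,605.86

Periodic rate r = 0.0675/4 per quarter.
Growing perpetuity (Gordon): PV = PMT₁ / (r − g) = 12,300 / (r − 0.0092) = $1,602,605.86.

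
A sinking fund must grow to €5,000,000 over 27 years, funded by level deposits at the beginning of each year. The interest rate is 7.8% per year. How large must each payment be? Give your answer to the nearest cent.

Level annuity due; solve FV = PMT × [((1+r)^n − 1)/r] × (1+r) for PMT.
Periodic rate r = 0.078 per year.
With n = 27: PMT = 5,000,000 / ([((1+r)^n − 1)/r] × (1+r)) = €54,830.88

€54,830.88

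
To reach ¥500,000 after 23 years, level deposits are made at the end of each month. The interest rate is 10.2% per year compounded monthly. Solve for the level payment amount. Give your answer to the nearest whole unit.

Level ordinary annuity; solve FV = PMT × [((1+r)^n − 1)/r] for PMT.
Periodic rate r = 0.102/12 per month; n is counted in months.
With n = 276: PMT = 500,000 / ([((1+r)^n − 1)/r]) = ¥455

¥455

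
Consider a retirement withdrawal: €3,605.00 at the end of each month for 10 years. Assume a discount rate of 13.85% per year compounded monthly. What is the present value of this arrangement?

This is an ordinary annuity: 120 payments of €3,605.00 at the end of each month.
Periodic rate r = 0.1385/12 per month; n is counted in months.
PV = PMT × [(1 − (1+r)^−n)/r] = 3,605 × [1 − (1+r)^−120] / r = €233,536.17

€233,536.17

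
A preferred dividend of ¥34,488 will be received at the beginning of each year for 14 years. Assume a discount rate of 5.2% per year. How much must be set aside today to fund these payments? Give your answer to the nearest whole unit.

This is an annuity due: 14 payments of ¥34,488 at the beginning of each year.
Periodic rate r = 0.052 per year.
PV = PMT × [(1 − (1+r)^−n)/r] × (1+r) = 34,488 × [1 − (1+r)^−14] / r × (1+r) = ¥354,588

¥354,588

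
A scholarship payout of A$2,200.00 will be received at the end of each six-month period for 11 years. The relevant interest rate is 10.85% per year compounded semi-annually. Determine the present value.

A$27,868.78

This is an ordinary annuity: 22 payments of A$2,200.00 at the end of each six-month period.
Periodic rate r = 0.1085/2 per half-year; n is counted in half-years.
PV = PMT × [(1 − (1+r)^−n)/r] = 2,200 × [1 − (1+r)^−22] / r = A$27,868.78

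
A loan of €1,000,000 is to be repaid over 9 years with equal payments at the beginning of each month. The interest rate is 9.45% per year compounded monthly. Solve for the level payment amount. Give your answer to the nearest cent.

Level annuity due; solve PV = PMT × [(1 − (1+r)^−n)/r] × (1+r) for PMT.
Periodic rate r = 0.0945/12 per month; n is counted in months.
With n = 108: PMT = 1,000,000 / ([(1 − (1+r)^−n)/r] × (1+r)) = €13,674.90

€13,674.90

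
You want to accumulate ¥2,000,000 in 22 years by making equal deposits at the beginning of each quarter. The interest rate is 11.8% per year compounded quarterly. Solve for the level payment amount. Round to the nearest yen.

¥4,810

Level annuity due; solve FV = PMT × [((1+r)^n − 1)/r] × (1+r) for PMT.
Periodic rate r = 0.118/4 per quarter; n is counted in quarters.
With n = 88: PMT = 2,000,000 / ([((1+r)^n − 1)/r] × (1+r)) = ¥4,810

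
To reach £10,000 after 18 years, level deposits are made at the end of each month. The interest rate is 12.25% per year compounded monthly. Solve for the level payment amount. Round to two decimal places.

£12.81

Level ordinary annuity; solve FV = PMT × [((1+r)^n − 1)/r] for PMT.
Periodic rate r = 0.1225/12 per month; n is counted in months.
With n = 216: PMT = 10,000 / ([((1+r)^n − 1)/r]) = £12.81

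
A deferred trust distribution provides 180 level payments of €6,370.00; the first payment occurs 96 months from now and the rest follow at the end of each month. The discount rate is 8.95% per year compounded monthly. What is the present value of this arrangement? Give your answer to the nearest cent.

Ordinary annuity of 180 payments, first payment at period 96.
Periodic rate r = 0.0895/12 per month; n is counted in months.
The ordinary-annuity PV formula values the stream one period before the first payment (period 95); discount that back 95 periods:
PV₀ = 6,370 × [1 − (1+r)^−180] / r × (1+r)^−95 = €310,948.14

€310,948.14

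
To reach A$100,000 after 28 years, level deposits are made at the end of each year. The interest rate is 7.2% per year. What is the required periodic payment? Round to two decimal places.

Level ordinary annuity; solve FV = PMT × [((1+r)^n − 1)/r] for PMT.
Periodic rate r = 0.072 per year.
With n = 28: PMT = 100,000 / ([((1+r)^n − 1)/r]) = A$1,198.85

A$1,198.85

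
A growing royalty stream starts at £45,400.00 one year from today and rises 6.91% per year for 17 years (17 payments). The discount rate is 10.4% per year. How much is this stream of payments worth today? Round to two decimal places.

Periodic rate r = 0.104 per year.
Growing ordinary annuity: PV = PMT₁ × [1 − ((1+g)/(1+r))^n] / (r − g) = 45,400 × [1 − ((1+0.0691)/(1+r))^17] / (r − 0.0691) = £547,386.45.

£547,386.45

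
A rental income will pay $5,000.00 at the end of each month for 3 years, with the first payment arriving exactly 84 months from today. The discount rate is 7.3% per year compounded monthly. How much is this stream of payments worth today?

Ordinary annuity of 36 payments, first payment at period 84.
Periodic rate r = 0.073/12 per month; n is counted in months.
The ordinary-annuity PV formula values the stream one period before the first payment (period 83); discount that back 83 periods:
PV₀ = 5,000 × [1 − (1+r)^−36] / r × (1+r)^−83 = $97,451.32

$97,451.32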